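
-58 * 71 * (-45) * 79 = 14639490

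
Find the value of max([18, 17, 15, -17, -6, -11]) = 18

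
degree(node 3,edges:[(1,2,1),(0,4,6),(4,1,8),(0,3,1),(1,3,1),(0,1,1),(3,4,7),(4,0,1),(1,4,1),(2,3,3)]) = 4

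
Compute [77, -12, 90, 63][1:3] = [-12, 90]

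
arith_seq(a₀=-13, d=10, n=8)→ a_0 = -13 + 0*10 = -13
a_1 = -13 + 1*10 = -3
a_2 = -13 + 2*10 = 7
...
= [-13, -3, 7, 17, 27, 37, 47, 57]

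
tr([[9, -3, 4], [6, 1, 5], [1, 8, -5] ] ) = 5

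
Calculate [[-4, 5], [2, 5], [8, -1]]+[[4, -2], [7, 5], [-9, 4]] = [[0, 3], [9, 10], [-1, 3]]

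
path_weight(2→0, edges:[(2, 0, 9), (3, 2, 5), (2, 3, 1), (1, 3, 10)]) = 9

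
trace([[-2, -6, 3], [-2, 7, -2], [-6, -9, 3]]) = diagonal: (-2) + 7 + 3
= 8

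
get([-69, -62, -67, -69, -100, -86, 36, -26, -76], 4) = -100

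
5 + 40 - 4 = 41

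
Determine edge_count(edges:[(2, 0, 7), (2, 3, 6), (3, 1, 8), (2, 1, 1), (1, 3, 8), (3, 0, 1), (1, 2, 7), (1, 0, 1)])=8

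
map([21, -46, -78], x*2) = 21*2=42, -46*2=-92, -78*2=-156
= [42, -92, -156]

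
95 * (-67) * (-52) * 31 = 10260380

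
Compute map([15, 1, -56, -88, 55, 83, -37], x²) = [225, 1, 3136, 7744, 3025, 6889, 1369]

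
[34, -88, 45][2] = 45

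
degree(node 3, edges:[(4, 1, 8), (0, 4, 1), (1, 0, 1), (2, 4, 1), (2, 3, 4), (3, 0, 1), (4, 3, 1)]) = 3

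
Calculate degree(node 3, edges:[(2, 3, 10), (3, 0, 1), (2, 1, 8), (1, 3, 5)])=incident: (2,3), (3,0), (1,3)
= 3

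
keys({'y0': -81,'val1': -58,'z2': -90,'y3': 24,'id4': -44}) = ['y0', 'val1', 'z2', 'y3', 'id4']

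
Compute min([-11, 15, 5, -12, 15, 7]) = -12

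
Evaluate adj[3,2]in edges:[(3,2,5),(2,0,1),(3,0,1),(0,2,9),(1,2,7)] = 5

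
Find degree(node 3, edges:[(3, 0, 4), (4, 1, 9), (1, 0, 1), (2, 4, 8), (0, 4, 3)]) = incident: (3,0)
= 1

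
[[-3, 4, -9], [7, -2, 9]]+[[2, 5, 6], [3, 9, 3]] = [[-1, 9, -3], [10, 7, 12]]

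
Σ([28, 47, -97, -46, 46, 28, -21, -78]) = -93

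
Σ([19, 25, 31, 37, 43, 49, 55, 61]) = 19 + 25 + 31 + 37 + 43 + 49 + 55 + 61
= 320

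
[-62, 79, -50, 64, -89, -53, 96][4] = -89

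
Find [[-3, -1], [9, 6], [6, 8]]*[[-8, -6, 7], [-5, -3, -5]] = C[0][0] = (-3)*(-8) + (-1)*(-5) = 29
C[0][1] = (-3)*(-6) + (-1)*(-3) = 21
C[0][2] = (-3)*(7) + (-1)*(-5) = -16
C[1][0] = (9)*(-8) + (6)*(-5) = -102
C[1][1] = (9)*(-6) + (6)*(-3) = -72
C[1][2] = (9)*(7) + (6)*(-5) = 33
... (3 more cells)
= [[29, 21, -16], [-102, -72, 33], [-88, -60, 2]]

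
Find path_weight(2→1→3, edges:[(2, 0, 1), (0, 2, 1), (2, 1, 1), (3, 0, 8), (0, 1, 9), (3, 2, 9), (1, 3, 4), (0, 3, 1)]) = w(2→1)=1 + w(1→3)=4
= 5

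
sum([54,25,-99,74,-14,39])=54 + 25 + (-99) + 74 + (-14) + 39
= 79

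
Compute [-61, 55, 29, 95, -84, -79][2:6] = [29, 95, -84, -79]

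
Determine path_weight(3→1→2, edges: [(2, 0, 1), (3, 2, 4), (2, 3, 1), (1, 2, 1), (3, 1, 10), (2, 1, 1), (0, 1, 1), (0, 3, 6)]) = 11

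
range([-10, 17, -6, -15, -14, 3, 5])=32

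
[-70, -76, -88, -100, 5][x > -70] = keep x where x > -70: -70✗, -76✗, -88✗, -100✗, 5✓
= [5]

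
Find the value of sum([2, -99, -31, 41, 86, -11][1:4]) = -89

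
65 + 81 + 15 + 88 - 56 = 193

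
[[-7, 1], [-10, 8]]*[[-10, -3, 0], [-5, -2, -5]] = C[0][0] = (-7)*(-10) + (1)*(-5) = 65
C[0][1] = (-7)*(-3) + (1)*(-2) = 19
C[0][2] = (-7)*(0) + (1)*(-5) = -5
C[1][0] = (-10)*(-10) + (8)*(-5) = 60
C[1][1] = (-10)*(-3) + (8)*(-2) = 14
C[1][2] = (-10)*(0) + (8)*(-5) = -40
= [[65, 19, -5], [60, 14, -40]]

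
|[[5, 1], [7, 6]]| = (5)*(6) - (1)*(7)
= 23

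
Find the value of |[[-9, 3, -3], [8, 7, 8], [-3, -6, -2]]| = -249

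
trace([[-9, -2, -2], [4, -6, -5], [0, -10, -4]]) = diagonal: (-9) + (-6) + (-4)
= -19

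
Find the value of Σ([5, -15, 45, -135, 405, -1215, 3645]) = 5 + -15 + 45 + -135 + 405 + -1215 + 3645
= 2735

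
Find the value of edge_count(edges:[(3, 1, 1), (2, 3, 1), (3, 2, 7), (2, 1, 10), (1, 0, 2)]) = 5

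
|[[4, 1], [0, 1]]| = 4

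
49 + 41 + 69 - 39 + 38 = 158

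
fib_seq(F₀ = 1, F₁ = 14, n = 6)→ F_2 = F_1 + F_0 = 15
F_3 = F_2 + F_1 = 29
F_4 = F_3 + F_2 = 44
...
= [1, 14, 15, 29, 44, 73]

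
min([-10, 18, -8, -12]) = -12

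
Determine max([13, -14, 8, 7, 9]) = 13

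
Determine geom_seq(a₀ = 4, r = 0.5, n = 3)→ a_0 = 4*0.5^0 = 4.0
a_1 = 4*0.5^1 = 2.0
a_2 = 4*0.5^2 = 1.0
= [4.0, 2.0, 1.0]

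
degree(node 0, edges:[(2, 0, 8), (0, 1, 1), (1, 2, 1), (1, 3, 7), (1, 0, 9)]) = 3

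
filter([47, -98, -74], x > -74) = [47]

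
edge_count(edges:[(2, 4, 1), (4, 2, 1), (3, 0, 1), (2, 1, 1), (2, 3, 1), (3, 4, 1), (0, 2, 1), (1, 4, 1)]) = 8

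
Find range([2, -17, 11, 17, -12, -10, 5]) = 34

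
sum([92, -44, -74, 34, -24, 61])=92 + (-44) + (-74) + 34 + (-24) + 61
= 45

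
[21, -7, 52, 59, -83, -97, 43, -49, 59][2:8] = [52, 59, -83, -97, 43, -49]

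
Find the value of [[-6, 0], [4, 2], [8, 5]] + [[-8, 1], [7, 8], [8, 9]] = [[-14, 1], [11, 10], [16, 14]]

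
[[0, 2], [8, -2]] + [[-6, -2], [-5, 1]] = [[-6, 0], [3, -1]]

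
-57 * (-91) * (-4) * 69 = -1431612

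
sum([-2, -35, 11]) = (-2) + (-35) + 11
= -26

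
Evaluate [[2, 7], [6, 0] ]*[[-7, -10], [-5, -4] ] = [[-49, -48], [-42, -60]]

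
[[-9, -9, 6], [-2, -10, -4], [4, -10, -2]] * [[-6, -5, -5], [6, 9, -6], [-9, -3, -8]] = [[-54, -54, 51], [-12, -68, 102], [-66, -104, 56]]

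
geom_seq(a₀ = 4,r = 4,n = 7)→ [4, 16, 64, 256, 1024, 4096, 16384]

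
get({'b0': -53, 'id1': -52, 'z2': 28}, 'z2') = 28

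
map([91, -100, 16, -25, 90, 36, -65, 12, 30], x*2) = 91*2=182, -100*2=-200, 16*2=32, -25*2=-50, 90*2=180, 36*2=72, -65*2=-130, 12*2=24, 30*2=60
= [182, -200, 32, -50, 180, 72, -130, 24, 60]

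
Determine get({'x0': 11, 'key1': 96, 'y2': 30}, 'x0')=11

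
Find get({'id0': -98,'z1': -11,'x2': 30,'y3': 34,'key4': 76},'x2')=30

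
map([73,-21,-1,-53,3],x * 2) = 73*2=146, -21*2=-42, -1*2=-2, -53*2=-106, 3*2=6
= [146, -42, -2, -106, 6]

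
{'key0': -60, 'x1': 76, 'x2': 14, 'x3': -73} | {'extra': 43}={'key0': -60, 'x1': 76, 'x2': 14, 'x3': -73, 'extra': 43}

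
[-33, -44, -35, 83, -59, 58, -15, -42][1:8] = [-44, -35, 83, -59, 58, -15, -42]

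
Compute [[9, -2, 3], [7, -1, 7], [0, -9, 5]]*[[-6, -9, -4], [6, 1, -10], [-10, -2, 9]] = [[-96, -89, 11], [-118, -78, 45], [-104, -19, 135]]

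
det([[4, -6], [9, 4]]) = 70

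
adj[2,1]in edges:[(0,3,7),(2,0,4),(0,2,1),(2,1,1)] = 1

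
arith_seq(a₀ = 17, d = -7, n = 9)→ a_0 = 17 + 0*-7 = 17
a_1 = 17 + 1*-7 = 10
a_2 = 17 + 2*-7 = 3
...
= [17, 10, 3, -4, -11, -18, -25, -32, -39]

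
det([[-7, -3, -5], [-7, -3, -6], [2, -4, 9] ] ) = (1)*(-7)*det([[-3, -6], [-4, 9]]) + (-1)*(-3)*det([[-7, -6], [2, 9]]) + (1)*(-5)*det([[-7, -3], [2, -4]])
= 357 + -153 + -170
= 34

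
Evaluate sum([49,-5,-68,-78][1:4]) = slice → [-5, -68, -78]
(-5) + (-68) + (-78)
= -151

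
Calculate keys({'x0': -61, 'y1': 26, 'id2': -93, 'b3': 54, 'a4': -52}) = ['x0', 'y1', 'id2', 'b3', 'a4']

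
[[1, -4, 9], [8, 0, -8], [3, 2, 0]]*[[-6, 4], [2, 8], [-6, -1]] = C[0][0] = (1)*(-6) + (-4)*(2) + (9)*(-6) = -68
C[0][1] = (1)*(4) + (-4)*(8) + (9)*(-1) = -37
C[1][0] = (8)*(-6) + (0)*(2) + (-8)*(-6) = 0
C[1][1] = (8)*(4) + (0)*(8) + (-8)*(-1) = 40
C[2][0] = (3)*(-6) + (2)*(2) + (0)*(-6) = -14
C[2][1] = (3)*(4) + (2)*(8) + (0)*(-1) = 28
= [[-68, -37], [0, 40], [-14, 28]]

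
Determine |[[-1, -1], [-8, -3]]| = (-1)*(-3) - (-1)*(-8)
= -5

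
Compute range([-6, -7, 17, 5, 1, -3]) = 24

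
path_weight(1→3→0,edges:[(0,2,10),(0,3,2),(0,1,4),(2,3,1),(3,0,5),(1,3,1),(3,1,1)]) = w(1→3)=1 + w(3→0)=5
= 6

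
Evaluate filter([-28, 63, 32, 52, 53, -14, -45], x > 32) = keep x where x > 32: -28✗, 63✓, 32✗, 52✓, 53✓, -14✗, -45✗
= [63, 52, 53]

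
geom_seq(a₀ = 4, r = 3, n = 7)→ [4, 12, 36, 108, 324, 972, 2916]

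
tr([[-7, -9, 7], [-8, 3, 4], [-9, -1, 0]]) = diagonal: (-7) + 3 + 0
= -4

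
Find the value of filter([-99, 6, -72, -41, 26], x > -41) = [6, 26]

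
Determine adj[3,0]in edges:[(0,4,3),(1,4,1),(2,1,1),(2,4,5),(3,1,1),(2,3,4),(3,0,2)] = 2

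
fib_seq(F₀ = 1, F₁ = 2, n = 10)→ F_2 = F_1 + F_0 = 3
F_3 = F_2 + F_1 = 5
F_4 = F_3 + F_2 = 8
...
= [1, 2, 3, 5, 8, 13, 21, 34, 55, 89]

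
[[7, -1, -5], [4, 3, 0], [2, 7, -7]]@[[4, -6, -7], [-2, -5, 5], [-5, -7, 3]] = C[0][0] = (7)*(4) + (-1)*(-2) + (-5)*(-5) = 55
C[0][1] = (7)*(-6) + (-1)*(-5) + (-5)*(-7) = -2
C[0][2] = (7)*(-7) + (-1)*(5) + (-5)*(3) = -69
C[1][0] = (4)*(4) + (3)*(-2) + (0)*(-5) = 10
C[1][1] = (4)*(-6) + (3)*(-5) + (0)*(-7) = -39
C[1][2] = (4)*(-7) + (3)*(5) + (0)*(3) = -13
... (3 more cells)
= [[55, -2, -69], [10, -39, -13], [29, 2, 0]]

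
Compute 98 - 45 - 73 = -20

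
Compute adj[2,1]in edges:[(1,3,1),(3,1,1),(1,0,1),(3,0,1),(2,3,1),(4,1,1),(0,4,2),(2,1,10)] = 10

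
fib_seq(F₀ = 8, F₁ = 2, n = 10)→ F_2 = F_1 + F_0 = 10
F_3 = F_2 + F_1 = 12
F_4 = F_3 + F_2 = 22
...
= [8, 2, 10, 12, 22, 34, 56, 90, 146, 236]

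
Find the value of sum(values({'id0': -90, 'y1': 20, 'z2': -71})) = (-90) + 20 + (-71)
= -141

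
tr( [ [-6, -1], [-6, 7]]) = 1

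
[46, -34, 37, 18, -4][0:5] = [46, -34, 37, 18, -4]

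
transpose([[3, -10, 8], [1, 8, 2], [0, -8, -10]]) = [[3, 1, 0], [-10, 8, -8], [8, 2, -10]]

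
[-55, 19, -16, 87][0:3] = [-55, 19, -16]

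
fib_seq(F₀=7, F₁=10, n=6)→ F_2 = F_1 + F_0 = 17
F_3 = F_2 + F_1 = 27
F_4 = F_3 + F_2 = 44
...
= [7, 10, 17, 27, 44, 71]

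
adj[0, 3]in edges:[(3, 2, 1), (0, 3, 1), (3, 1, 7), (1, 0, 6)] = 1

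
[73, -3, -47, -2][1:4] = [-3, -47, -2]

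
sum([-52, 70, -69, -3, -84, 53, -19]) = (-52) + 70 + (-69) + (-3) + (-84) + 53 + (-19)
= -104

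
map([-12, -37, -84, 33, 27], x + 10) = [-2, -27, -74, 43, 37]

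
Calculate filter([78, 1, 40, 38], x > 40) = keep x where x > 40: 78✓, 1✗, 40✗, 38✗
= [78]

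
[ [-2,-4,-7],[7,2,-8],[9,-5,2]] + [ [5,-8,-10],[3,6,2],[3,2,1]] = [[3, -12, -17], [10, 8, -6], [12, -3, 3]]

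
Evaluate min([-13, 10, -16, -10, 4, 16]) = -16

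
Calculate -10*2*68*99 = -134640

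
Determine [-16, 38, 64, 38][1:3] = [38, 64]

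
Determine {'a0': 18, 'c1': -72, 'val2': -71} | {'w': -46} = {'a0': 18, 'c1': -72, 'val2': -71, 'w': -46}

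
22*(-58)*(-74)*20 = 1888480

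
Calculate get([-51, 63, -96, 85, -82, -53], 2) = -96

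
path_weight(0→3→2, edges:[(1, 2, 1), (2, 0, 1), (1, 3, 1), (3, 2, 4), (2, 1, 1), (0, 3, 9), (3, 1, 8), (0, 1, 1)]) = w(0→3)=9 + w(3→2)=4
= 13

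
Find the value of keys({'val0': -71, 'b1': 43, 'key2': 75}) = ['val0', 'b1', 'key2']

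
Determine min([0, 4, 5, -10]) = -10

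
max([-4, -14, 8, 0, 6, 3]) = 8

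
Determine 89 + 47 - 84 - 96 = -44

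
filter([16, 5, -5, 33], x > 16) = [33]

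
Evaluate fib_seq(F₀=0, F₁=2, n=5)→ [0, 2, 2, 4, 6]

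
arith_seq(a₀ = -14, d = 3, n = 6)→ a_0 = -14 + 0*3 = -14
a_1 = -14 + 1*3 = -11
a_2 = -14 + 2*3 = -8
...
= [-14, -11, -8, -5, -2, 1]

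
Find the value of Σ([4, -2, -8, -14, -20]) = 4 + (-2) + (-8) + (-14) + (-20)
= -40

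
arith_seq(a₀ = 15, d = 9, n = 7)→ [15, 24, 33, 42, 51, 60, 69]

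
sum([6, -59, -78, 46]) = -85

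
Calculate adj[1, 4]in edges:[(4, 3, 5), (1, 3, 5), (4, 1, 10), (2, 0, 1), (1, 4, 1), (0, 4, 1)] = 1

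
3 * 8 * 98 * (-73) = -171696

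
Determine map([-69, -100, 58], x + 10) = [-59, -90, 68]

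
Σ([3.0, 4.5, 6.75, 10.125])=3.0 + 4.5 + 6.75 + 10.125
= 24.375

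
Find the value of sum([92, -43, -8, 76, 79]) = 92 + (-43) + (-8) + 76 + 79
= 196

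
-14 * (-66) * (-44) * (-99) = 4024944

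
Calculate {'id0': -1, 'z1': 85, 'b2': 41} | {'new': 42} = {'id0': -1, 'z1': 85, 'b2': 41, 'new': 42}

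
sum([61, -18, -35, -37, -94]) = 61 + (-18) + (-35) + (-37) + (-94)
= -123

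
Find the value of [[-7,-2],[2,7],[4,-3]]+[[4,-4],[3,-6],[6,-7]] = [[-3, -6], [5, 1], [10, -10]]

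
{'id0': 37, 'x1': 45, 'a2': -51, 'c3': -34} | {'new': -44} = {'id0': 37, 'x1': 45, 'a2': -51, 'c3': -34, 'new': -44}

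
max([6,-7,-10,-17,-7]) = 6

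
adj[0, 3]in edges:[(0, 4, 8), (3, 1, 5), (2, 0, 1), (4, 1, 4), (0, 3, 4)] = 4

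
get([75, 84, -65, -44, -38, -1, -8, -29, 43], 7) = -29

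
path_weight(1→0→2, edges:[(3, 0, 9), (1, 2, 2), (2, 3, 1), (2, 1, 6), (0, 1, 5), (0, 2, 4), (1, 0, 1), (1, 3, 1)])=w(1→0)=1 + w(0→2)=4
= 5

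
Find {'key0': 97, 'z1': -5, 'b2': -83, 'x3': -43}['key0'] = 97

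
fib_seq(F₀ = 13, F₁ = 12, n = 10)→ F_2 = F_1 + F_0 = 25
F_3 = F_2 + F_1 = 37
F_4 = F_3 + F_2 = 62
...
= [13, 12, 25, 37, 62, 99, 161, 260, 421, 681]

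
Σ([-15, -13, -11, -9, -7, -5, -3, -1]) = -64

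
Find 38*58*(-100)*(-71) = 15648400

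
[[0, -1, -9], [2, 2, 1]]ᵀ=[[0, 2], [-1, 2], [-9, 1]]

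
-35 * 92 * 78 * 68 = -17078880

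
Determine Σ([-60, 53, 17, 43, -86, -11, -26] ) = -70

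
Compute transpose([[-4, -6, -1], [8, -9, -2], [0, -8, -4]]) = [[-4, 8, 0], [-6, -9, -8], [-1, -2, -4]]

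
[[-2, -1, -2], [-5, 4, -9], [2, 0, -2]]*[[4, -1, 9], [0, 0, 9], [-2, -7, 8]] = [[-4, 16, -43], [-2, 68, -81], [12, 12, 2]]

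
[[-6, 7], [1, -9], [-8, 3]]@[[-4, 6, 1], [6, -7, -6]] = C[0][0] = (-6)*(-4) + (7)*(6) = 66
C[0][1] = (-6)*(6) + (7)*(-7) = -85
C[0][2] = (-6)*(1) + (7)*(-6) = -48
C[1][0] = (1)*(-4) + (-9)*(6) = -58
C[1][1] = (1)*(6) + (-9)*(-7) = 69
C[1][2] = (1)*(1) + (-9)*(-6) = 55
... (3 more cells)
= [[66, -85, -48], [-58, 69, 55], [50, -69, -26]]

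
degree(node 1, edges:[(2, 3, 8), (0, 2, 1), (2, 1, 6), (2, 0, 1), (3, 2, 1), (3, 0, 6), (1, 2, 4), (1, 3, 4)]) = incident: (2,1), (1,2), (1,3)
= 3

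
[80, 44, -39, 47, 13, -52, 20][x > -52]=keep x where x > -52: 80✓, 44✓, -39✓, 47✓, 13✓, -52✗, 20✓
= [80, 44, -39, 47, 13, 20]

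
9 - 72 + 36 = -27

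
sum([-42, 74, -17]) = (-42) + 74 + (-17)
= 15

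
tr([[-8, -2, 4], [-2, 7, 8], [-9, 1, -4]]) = -5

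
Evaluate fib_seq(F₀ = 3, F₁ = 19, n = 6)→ F_2 = F_1 + F_0 = 22
F_3 = F_2 + F_1 = 41
F_4 = F_3 + F_2 = 63
...
= [3, 19, 22, 41, 63, 104]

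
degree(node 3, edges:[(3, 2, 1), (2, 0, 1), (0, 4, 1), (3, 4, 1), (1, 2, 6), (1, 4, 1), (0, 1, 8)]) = incident: (3,2), (3,4)
= 2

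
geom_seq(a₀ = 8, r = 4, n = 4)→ a_0 = 8*4^0 = 8
a_1 = 8*4^1 = 32
a_2 = 8*4^2 = 128
...
= [8, 32, 128, 512]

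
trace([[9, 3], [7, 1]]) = 10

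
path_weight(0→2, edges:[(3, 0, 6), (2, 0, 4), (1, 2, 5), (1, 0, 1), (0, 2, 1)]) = w(0→2)=1
= 1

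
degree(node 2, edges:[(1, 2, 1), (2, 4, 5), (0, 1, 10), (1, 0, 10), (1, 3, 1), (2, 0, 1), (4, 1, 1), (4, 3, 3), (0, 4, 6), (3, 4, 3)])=incident: (1,2), (2,4), (2,0)
= 3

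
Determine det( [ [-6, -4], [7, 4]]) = 4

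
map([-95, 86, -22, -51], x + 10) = [-85, 96, -12, -41]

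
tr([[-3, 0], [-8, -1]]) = -4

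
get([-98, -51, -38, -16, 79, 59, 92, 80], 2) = -38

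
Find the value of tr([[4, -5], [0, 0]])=4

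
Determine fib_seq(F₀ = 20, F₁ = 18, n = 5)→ F_2 = F_1 + F_0 = 38
F_3 = F_2 + F_1 = 56
F_4 = F_3 + F_2 = 94
= [20, 18, 38, 56, 94]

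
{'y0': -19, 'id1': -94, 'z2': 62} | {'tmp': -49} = {'y0': -19, 'id1': -94, 'z2': 62, 'tmp': -49}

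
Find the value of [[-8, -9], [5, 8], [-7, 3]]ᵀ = [[-8, 5, -7], [-9, 8, 3]]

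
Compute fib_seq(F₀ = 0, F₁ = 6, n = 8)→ F_2 = F_1 + F_0 = 6
F_3 = F_2 + F_1 = 12
F_4 = F_3 + F_2 = 18
...
= [0, 6, 6, 12, 18, 30, 48, 78]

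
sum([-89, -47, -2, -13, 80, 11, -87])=-147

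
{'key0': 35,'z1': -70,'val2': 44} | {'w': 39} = {'key0': 35, 'z1': -70, 'val2': 44, 'w': 39}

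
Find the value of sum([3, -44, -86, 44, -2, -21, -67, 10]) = 3 + (-44) + (-86) + 44 + (-2) + (-21) + (-67) + 10
= -163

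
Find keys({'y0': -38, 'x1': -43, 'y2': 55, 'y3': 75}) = ['y0', 'x1', 'y2', 'y3']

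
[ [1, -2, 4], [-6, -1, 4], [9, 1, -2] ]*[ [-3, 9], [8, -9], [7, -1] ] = C[0][0] = (1)*(-3) + (-2)*(8) + (4)*(7) = 9
C[0][1] = (1)*(9) + (-2)*(-9) + (4)*(-1) = 23
C[1][0] = (-6)*(-3) + (-1)*(8) + (4)*(7) = 38
C[1][1] = (-6)*(9) + (-1)*(-9) + (4)*(-1) = -49
C[2][0] = (9)*(-3) + (1)*(8) + (-2)*(7) = -33
C[2][1] = (9)*(9) + (1)*(-9) + (-2)*(-1) = 74
= [[9, 23], [38, -49], [-33, 74]]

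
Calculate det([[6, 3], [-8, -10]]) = -36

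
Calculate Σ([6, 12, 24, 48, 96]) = 186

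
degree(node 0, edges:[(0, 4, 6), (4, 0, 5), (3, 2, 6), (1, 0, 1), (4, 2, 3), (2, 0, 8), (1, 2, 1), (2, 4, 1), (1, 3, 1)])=incident: (0,4), (4,0), (1,0), (2,0)
= 4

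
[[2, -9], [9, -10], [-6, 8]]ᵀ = [[2, 9, -6], [-9, -10, 8]]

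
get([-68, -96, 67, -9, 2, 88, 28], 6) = 28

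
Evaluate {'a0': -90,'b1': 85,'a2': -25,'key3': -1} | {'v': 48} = {'a0': -90, 'b1': 85, 'a2': -25, 'key3': -1, 'v': 48}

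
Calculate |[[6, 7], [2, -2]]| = -26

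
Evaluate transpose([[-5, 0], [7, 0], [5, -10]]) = [[-5, 7, 5], [0, 0, -10]]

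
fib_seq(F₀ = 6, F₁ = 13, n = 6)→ F_2 = F_1 + F_0 = 19
F_3 = F_2 + F_1 = 32
F_4 = F_3 + F_2 = 51
...
= [6, 13, 19, 32, 51, 83]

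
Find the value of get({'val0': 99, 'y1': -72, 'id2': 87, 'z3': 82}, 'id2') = 87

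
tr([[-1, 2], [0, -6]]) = diagonal: (-1) + (-6)
= -7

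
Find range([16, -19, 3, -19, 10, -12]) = 35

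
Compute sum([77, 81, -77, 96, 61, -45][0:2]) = slice → [77, 81]
77 + 81
= 158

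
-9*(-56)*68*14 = 479808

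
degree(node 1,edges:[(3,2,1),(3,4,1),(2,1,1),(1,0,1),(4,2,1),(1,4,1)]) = 3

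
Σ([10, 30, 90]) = 130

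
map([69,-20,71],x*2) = [138, -40, 142]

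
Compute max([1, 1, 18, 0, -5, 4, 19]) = 19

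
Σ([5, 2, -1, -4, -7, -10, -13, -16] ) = 5 + 2 + (-1) + (-4) + (-7) + (-10) + (-13) + (-16)
= -44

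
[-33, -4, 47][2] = 47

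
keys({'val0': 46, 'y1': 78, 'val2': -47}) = ['val0', 'y1', 'val2']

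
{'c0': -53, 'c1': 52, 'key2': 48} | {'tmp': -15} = {'c0': -53, 'c1': 52, 'key2': 48, 'tmp': -15}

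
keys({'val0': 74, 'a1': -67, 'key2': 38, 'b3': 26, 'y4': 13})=['val0', 'a1', 'key2', 'b3', 'y4']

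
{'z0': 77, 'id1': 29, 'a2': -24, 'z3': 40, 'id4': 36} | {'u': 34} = {'z0': 77, 'id1': 29, 'a2': -24, 'z3': 40, 'id4': 36, 'u': 34}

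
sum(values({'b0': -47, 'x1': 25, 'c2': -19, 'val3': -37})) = (-47) + 25 + (-19) + (-37)
= -78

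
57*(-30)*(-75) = 128250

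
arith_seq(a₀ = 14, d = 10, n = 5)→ [14, 24, 34, 44, 54]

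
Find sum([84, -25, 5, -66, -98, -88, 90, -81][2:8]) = -238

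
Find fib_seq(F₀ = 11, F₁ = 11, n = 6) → [11, 11, 22, 33, 55, 88]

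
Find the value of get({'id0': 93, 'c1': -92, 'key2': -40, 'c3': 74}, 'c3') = 74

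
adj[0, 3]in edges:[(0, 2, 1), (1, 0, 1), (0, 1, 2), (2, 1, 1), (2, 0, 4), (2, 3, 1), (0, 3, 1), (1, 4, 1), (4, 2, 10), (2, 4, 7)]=1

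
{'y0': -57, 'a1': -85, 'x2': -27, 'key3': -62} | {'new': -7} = {'y0': -57, 'a1': -85, 'x2': -27, 'key3': -62, 'new': -7}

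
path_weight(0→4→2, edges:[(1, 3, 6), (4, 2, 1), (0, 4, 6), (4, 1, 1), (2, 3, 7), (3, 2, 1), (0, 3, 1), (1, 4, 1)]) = 7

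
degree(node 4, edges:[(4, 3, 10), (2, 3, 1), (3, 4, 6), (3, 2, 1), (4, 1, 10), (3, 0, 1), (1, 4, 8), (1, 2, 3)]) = 4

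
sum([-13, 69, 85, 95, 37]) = 273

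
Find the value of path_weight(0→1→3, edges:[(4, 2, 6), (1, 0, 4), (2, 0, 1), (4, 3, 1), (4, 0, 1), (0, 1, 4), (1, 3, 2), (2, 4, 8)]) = w(0→1)=4 + w(1→3)=2
= 6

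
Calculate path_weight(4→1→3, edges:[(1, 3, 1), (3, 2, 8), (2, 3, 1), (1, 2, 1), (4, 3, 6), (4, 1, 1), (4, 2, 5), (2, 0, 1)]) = w(4→1)=1 + w(1→3)=1
= 2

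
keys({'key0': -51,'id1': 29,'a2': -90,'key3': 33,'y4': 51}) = ['key0', 'id1', 'a2', 'key3', 'y4']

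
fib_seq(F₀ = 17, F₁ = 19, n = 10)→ F_2 = F_1 + F_0 = 36
F_3 = F_2 + F_1 = 55
F_4 = F_3 + F_2 = 91
...
= [17, 19, 36, 55, 91, 146, 237, 383, 620, 1003]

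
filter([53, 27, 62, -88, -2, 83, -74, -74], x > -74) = [53, 27, 62, -2, 83]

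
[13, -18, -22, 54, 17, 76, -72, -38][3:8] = [54, 17, 76, -72, -38]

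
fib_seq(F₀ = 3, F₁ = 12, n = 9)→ [3, 12, 15, 27, 42, 69, 111, 180, 291]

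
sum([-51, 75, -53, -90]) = -119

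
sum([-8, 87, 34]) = 113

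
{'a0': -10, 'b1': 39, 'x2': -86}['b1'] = 39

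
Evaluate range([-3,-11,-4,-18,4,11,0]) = 29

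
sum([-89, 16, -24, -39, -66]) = (-89) + 16 + (-24) + (-39) + (-66)
= -202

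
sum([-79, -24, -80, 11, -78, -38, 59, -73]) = (-79) + (-24) + (-80) + 11 + (-78) + (-38) + 59 + (-73)
= -302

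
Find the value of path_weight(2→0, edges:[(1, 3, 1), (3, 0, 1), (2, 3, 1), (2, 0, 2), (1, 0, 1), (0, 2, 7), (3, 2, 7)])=w(2→0)=2
= 2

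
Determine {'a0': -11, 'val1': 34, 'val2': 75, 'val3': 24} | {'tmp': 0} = {'a0': -11, 'val1': 34, 'val2': 75, 'val3': 24, 'tmp': 0}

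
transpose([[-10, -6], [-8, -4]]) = [[-10, -8], [-6, -4]]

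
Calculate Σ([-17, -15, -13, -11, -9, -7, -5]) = (-17) + (-15) + (-13) + (-11) + (-9) + (-7) + (-5)
= -77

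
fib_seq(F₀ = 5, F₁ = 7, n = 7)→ F_2 = F_1 + F_0 = 12
F_3 = F_2 + F_1 = 19
F_4 = F_3 + F_2 = 31
...
= [5, 7, 12, 19, 31, 50, 81]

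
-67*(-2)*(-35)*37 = -173530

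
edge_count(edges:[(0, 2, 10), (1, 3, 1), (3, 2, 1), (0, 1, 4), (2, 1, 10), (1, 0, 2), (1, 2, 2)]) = 7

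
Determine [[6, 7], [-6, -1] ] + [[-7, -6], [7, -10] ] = [[-1, 1], [1, -11]]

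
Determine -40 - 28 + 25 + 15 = -28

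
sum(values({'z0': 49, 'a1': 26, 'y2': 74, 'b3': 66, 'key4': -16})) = 199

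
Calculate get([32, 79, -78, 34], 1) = 79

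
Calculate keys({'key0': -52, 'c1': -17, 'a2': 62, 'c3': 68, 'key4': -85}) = ['key0', 'c1', 'a2', 'c3', 'key4']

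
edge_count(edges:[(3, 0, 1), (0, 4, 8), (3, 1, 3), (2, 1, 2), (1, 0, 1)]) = 5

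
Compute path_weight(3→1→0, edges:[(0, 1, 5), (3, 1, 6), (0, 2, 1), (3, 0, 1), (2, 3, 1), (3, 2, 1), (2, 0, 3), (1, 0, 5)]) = w(3→1)=6 + w(1→0)=5
= 11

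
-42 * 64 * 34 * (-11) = 1005312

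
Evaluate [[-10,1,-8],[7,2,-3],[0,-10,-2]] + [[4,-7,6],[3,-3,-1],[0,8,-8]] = [[-6, -6, -2], [10, -1, -4], [0, -2, -10]]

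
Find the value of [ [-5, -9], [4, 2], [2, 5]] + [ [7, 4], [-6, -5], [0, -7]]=[[2, -5], [-2, -3], [2, -2]]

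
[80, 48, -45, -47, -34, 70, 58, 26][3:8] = [-47, -34, 70, 58, 26]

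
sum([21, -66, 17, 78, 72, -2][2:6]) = 165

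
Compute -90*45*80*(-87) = 28188000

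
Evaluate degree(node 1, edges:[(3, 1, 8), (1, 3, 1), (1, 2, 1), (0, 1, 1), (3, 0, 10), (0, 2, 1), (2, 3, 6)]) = 4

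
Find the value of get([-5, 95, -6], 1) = 95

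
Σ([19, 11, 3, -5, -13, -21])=19 + 11 + 3 + (-5) + (-13) + (-21)
= -6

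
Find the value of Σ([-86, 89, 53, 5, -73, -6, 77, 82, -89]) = (-86) + 89 + 53 + 5 + (-73) + (-6) + 77 + 82 + (-89)
= 52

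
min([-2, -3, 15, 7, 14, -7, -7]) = -7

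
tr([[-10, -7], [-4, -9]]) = diagonal: (-10) + (-9)
= -19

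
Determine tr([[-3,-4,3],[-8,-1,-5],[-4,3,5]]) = 1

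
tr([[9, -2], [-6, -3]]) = 6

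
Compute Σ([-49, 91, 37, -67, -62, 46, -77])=-81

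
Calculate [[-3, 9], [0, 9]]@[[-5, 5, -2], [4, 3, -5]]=[[51, 12, -39], [36, 27, -45]]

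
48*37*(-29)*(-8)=412032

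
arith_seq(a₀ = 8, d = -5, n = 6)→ [8, 3, -2, -7, -12, -17]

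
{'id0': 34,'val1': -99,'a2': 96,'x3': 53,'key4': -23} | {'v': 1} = {'id0': 34, 'val1': -99, 'a2': 96, 'x3': 53, 'key4': -23, 'v': 1}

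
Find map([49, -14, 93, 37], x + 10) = 49+10=59, -14+10=-4, 93+10=103, 37+10=47
= [59, -4, 103, 47]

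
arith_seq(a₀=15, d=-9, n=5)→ a_0 = 15 + 0*-9 = 15
a_1 = 15 + 1*-9 = 6
a_2 = 15 + 2*-9 = -3
...
= [15, 6, -3, -12, -21]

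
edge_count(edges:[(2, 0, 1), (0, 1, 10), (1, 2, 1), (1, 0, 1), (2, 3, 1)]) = 5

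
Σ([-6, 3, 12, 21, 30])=(-6) + 3 + 12 + 21 + 30
= 60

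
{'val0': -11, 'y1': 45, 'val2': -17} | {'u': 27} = {'val0': -11, 'y1': 45, 'val2': -17, 'u': 27}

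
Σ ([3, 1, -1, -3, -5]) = 3 + 1 + (-1) + (-3) + (-5)
= -5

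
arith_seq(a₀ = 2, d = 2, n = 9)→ [2, 4, 6, 8, 10, 12, 14, 16, 18]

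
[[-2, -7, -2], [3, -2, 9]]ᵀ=[[-2, 3], [-7, -2], [-2, 9]]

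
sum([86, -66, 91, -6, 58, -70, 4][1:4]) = slice → [-66, 91, -6]
(-66) + 91 + (-6)
= 19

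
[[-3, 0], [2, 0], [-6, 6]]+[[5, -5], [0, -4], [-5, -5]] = [[2, -5], [2, -4], [-11, 1]]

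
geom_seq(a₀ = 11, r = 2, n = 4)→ [11, 22, 44, 88]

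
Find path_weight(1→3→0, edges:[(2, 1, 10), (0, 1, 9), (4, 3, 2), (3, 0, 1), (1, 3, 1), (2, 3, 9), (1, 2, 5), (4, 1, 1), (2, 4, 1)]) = 2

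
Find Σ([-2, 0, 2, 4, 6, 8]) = (-2) + 0 + 2 + 4 + 6 + 8
= 18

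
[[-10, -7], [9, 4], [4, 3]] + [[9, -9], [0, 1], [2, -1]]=[[-1, -16], [9, 5], [6, 2]]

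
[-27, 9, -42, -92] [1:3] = [9, -42]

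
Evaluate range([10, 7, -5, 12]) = 17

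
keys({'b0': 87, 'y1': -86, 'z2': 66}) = ['b0', 'y1', 'z2']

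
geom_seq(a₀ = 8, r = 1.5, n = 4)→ [8.0, 12.0, 18.0, 27.0]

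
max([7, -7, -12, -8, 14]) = 14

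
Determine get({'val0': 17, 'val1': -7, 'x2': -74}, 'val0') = 17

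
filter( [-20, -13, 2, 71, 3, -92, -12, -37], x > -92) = [-20, -13, 2, 71, 3, -12, -37]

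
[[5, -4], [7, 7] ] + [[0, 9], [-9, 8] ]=[[5, 5], [-2, 15]]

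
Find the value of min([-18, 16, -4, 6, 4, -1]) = -18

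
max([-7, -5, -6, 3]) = 3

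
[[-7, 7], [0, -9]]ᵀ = [[-7, 0], [7, -9]]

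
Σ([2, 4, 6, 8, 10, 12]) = 42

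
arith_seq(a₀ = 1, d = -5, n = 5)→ a_0 = 1 + 0*-5 = 1
a_1 = 1 + 1*-5 = -4
a_2 = 1 + 2*-5 = -9
...
= [1, -4, -9, -14, -19]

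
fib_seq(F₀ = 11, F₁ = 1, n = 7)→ F_2 = F_1 + F_0 = 12
F_3 = F_2 + F_1 = 13
F_4 = F_3 + F_2 = 25
...
= [11, 1, 12, 13, 25, 38, 63]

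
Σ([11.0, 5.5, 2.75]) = 19.25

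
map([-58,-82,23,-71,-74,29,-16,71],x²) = [3364, 6724, 529, 5041, 5476, 841, 256, 5041]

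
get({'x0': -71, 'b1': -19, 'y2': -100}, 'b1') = -19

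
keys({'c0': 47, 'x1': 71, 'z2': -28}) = ['c0', 'x1', 'z2']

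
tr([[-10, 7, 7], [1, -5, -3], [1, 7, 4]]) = -11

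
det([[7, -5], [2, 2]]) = (7)*(2) - (-5)*(2)
= 24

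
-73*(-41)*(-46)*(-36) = 4956408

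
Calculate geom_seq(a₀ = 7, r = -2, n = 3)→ a_0 = 7*(-2)^0 = 7
a_1 = 7*(-2)^1 = -14
a_2 = 7*(-2)^2 = 28
= [7, -14, 28]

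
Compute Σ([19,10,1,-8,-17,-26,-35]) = -56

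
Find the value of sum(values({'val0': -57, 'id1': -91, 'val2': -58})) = (-57) + (-91) + (-58)
= -206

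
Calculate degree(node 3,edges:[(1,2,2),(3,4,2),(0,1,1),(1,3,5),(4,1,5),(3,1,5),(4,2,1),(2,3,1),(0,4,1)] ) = 4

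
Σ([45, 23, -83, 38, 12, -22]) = 13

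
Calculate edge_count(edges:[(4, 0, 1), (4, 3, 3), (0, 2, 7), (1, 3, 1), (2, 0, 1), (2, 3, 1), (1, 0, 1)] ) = 7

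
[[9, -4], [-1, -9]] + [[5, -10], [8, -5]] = [[14, -14], [7, -14]]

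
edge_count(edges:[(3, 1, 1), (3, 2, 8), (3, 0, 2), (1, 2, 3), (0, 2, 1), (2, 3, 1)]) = 6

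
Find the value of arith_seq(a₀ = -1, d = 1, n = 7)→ [-1, 0, 1, 2, 3, 4, 5]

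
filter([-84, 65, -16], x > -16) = [65]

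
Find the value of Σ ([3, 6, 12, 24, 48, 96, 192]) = 3 + 6 + 12 + 24 + 48 + 96 + 192
= 381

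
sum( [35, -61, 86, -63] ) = 35 + (-61) + 86 + (-63)
= -3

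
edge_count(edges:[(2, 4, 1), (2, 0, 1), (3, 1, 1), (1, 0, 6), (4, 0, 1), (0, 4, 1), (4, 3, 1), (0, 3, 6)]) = 8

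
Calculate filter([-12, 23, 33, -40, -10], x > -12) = [23, 33, -10]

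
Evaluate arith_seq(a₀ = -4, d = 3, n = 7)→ a_0 = -4 + 0*3 = -4
a_1 = -4 + 1*3 = -1
a_2 = -4 + 2*3 = 2
...
= [-4, -1, 2, 5, 8, 11, 14]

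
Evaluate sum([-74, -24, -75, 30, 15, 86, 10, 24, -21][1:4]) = slice → [-24, -75, 30]
(-24) + (-75) + 30
= -69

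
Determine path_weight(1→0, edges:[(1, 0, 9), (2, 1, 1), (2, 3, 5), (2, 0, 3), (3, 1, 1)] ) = 9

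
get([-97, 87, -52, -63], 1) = 87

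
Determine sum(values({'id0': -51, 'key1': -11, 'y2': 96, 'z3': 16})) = 50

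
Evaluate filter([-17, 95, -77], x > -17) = keep x where x > -17: -17✗, 95✓, -77✗
= [95]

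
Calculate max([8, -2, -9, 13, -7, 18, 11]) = 18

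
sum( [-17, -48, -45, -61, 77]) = -94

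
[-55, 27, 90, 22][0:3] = [-55, 27, 90]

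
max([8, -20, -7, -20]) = 8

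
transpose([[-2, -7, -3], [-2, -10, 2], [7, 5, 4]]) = [[-2, -2, 7], [-7, -10, 5], [-3, 2, 4]]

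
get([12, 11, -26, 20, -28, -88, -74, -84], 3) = 20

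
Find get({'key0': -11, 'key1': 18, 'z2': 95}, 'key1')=18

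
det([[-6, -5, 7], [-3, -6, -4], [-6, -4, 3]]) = -129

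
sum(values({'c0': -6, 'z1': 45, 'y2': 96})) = 135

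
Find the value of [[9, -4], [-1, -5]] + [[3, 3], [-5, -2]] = [[12, -1], [-6, -7]]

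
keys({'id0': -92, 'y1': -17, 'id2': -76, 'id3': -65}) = ['id0', 'y1', 'id2', 'id3']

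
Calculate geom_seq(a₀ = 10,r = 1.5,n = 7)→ [10.0, 15.0, 22.5, 33.75, 50.625, 75.9375, 113.90625]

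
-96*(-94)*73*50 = 32937600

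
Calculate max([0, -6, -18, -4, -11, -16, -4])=0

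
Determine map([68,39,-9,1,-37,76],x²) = [4624, 1521, 81, 1, 1369, 5776]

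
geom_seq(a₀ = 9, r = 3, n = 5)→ a_0 = 9*3^0 = 9
a_1 = 9*3^1 = 27
a_2 = 9*3^2 = 81
...
= [9, 27, 81, 243, 729]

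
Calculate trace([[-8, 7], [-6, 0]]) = diagonal: (-8) + 0
= -8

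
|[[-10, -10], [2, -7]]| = (-10)*(-7) - (-10)*(2)
= 90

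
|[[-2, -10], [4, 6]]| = 28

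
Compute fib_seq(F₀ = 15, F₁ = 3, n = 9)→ [15, 3, 18, 21, 39, 60, 99, 159, 258]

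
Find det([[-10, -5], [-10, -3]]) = -20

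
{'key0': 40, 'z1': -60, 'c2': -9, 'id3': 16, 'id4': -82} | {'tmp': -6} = {'key0': 40, 'z1': -60, 'c2': -9, 'id3': 16, 'id4': -82, 'tmp': -6}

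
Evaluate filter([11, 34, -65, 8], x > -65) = keep x where x > -65: 11✓, 34✓, -65✗, 8✓
= [11, 34, 8]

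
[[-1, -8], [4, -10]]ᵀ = [[-1, 4], [-8, -10]]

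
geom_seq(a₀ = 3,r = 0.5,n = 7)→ [3.0, 1.5, 0.75, 0.375, 0.1875, 0.09375, 0.046875]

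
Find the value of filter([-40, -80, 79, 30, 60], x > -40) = keep x where x > -40: -40✗, -80✗, 79✓, 30✓, 60✓
= [79, 30, 60]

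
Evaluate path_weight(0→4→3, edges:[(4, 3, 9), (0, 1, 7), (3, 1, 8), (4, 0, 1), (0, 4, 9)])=18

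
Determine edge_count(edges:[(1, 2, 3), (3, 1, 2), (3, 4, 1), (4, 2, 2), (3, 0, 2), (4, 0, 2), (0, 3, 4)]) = 7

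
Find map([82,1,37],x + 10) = [92, 11, 47]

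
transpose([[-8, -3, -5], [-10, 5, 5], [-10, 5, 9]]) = [[-8, -10, -10], [-3, 5, 5], [-5, 5, 9]]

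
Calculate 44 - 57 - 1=-14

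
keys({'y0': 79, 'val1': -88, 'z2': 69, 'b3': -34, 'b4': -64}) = ['y0', 'val1', 'z2', 'b3', 'b4']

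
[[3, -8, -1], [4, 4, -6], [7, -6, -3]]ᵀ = [[3, 4, 7], [-8, 4, -6], [-1, -6, -3]]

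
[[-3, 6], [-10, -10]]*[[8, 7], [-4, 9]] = [[-48, 33], [-40, -160]]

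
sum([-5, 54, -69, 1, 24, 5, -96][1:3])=-15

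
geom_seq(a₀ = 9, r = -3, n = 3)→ [9, -27, 81]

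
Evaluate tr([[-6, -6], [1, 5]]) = diagonal: (-6) + 5
= -1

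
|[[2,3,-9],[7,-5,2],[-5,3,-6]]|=(1)*(2)*det([[-5, 2], [3, -6]]) + (-1)*(3)*det([[7, 2], [-5, -6]]) + (1)*(-9)*det([[7, -5], [-5, 3]])
= 48 + 96 + 36
= 180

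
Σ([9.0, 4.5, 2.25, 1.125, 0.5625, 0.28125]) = 17.71875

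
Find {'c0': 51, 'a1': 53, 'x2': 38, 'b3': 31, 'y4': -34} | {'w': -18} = {'c0': 51, 'a1': 53, 'x2': 38, 'b3': 31, 'y4': -34, 'w': -18}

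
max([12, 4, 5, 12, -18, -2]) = 12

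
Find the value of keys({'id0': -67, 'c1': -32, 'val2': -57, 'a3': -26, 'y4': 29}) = ['id0', 'c1', 'val2', 'a3', 'y4']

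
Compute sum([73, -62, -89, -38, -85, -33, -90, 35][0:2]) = 11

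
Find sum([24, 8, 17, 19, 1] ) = 24 + 8 + 17 + 19 + 1
= 69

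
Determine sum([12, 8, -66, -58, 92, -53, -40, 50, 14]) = -41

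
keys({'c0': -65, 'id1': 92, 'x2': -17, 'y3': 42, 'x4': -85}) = ['c0', 'id1', 'x2', 'y3', 'x4']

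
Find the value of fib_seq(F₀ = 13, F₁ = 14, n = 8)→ [13, 14, 27, 41, 68, 109, 177, 286]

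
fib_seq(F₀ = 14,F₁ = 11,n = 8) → F_2 = F_1 + F_0 = 25
F_3 = F_2 + F_1 = 36
F_4 = F_3 + F_2 = 61
...
= [14, 11, 25, 36, 61, 97, 158, 255]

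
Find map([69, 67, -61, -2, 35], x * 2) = 69*2=138, 67*2=134, -61*2=-122, -2*2=-4, 35*2=70
= [138, 134, -122, -4, 70]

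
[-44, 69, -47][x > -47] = keep x where x > -47: -44✓, 69✓, -47✗
= [-44, 69]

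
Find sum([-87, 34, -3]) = -56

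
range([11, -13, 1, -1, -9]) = 24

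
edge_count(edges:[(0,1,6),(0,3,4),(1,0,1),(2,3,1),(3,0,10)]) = 5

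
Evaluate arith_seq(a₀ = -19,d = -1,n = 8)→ [-19, -20, -21, -22, -23, -24, -25, -26]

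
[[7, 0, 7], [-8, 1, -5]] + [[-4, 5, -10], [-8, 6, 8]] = [[3, 5, -3], [-16, 7, 3]]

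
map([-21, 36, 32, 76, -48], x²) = [441, 1296, 1024, 5776, 2304]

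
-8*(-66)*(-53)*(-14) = 391776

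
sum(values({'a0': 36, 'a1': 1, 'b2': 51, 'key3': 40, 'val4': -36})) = 92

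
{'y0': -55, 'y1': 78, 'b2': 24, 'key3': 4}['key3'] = 4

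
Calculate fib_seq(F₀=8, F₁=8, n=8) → [8, 8, 16, 24, 40, 64, 104, 168]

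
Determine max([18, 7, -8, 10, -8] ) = 18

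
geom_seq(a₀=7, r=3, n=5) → a_0 = 7*3^0 = 7
a_1 = 7*3^1 = 21
a_2 = 7*3^2 = 63
...
= [7, 21, 63, 189, 567]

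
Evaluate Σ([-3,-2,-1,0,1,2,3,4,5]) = (-3) + (-2) + (-1) + 0 + 1 + 2 + 3 + 4 + 5
= 9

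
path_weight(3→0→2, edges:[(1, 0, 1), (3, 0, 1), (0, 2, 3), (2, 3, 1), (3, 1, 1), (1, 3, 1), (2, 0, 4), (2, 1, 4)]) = w(3→0)=1 + w(0→2)=3
= 4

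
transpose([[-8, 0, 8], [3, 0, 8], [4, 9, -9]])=[[-8, 3, 4], [0, 0, 9], [8, 8, -9]]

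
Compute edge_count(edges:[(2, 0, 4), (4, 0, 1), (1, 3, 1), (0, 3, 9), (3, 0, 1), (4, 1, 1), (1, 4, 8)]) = 7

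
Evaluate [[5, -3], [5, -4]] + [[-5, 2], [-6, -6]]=[[0, -1], [-1, -10]]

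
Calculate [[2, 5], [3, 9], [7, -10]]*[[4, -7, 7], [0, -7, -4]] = C[0][0] = (2)*(4) + (5)*(0) = 8
C[0][1] = (2)*(-7) + (5)*(-7) = -49
C[0][2] = (2)*(7) + (5)*(-4) = -6
C[1][0] = (3)*(4) + (9)*(0) = 12
C[1][1] = (3)*(-7) + (9)*(-7) = -84
C[1][2] = (3)*(7) + (9)*(-4) = -15
... (3 more cells)
= [[8, -49, -6], [12, -84, -15], [28, 21, 89]]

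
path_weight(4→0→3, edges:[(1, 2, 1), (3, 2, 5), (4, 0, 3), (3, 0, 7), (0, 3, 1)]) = w(4→0)=3 + w(0→3)=1
= 4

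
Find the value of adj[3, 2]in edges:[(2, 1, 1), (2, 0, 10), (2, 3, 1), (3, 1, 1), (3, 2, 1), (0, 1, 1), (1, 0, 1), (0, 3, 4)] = 1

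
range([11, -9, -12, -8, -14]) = 25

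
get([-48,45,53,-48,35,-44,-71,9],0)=-48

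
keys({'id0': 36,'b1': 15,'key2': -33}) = ['id0', 'b1', 'key2']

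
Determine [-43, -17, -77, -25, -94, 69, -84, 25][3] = -25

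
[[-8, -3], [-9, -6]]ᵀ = [[-8, -9], [-3, -6]]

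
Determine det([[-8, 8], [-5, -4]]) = (-8)*(-4) - (8)*(-5)
= 72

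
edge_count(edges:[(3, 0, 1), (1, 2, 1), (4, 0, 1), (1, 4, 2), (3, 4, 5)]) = 5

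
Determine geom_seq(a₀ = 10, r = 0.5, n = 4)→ a_0 = 10*0.5^0 = 10.0
a_1 = 10*0.5^1 = 5.0
a_2 = 10*0.5^2 = 2.5
...
= [10.0, 5.0, 2.5, 1.25]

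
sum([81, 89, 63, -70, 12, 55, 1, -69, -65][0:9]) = 97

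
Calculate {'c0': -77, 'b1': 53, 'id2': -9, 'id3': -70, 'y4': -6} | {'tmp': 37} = {'c0': -77, 'b1': 53, 'id2': -9, 'id3': -70, 'y4': -6, 'tmp': 37}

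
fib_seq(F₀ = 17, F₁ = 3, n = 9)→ F_2 = F_1 + F_0 = 20
F_3 = F_2 + F_1 = 23
F_4 = F_3 + F_2 = 43
...
= [17, 3, 20, 23, 43, 66, 109, 175, 284]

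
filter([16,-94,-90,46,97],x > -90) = [16, 46, 97]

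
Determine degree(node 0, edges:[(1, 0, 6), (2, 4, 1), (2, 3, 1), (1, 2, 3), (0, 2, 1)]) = incident: (1,0), (0,2)
= 2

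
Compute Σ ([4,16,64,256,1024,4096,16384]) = 4 + 16 + 64 + 256 + 1024 + 4096 + 16384
= 21844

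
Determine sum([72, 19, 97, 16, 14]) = 72 + 19 + 97 + 16 + 14
= 218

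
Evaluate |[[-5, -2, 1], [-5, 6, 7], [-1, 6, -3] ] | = (1)*(-5)*det([[6, 7], [6, -3]]) + (-1)*(-2)*det([[-5, 7], [-1, -3]]) + (1)*(1)*det([[-5, 6], [-1, 6]])
= 300 + 44 + -24
= 320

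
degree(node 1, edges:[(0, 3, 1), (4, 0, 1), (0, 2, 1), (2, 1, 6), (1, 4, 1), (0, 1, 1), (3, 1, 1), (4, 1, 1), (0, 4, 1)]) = incident: (2,1), (1,4), (0,1), (3,1), (4,1)
= 5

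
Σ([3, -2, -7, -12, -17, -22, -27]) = 3 + (-2) + (-7) + (-12) + (-17) + (-22) + (-27)
= -84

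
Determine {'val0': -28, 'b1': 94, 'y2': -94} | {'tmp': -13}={'val0': -28, 'b1': 94, 'y2': -94, 'tmp': -13}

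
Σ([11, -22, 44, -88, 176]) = 121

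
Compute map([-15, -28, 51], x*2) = -15*2=-30, -28*2=-56, 51*2=102
= [-30, -56, 102]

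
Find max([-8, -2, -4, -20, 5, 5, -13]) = 5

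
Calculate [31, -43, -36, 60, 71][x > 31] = [60, 71]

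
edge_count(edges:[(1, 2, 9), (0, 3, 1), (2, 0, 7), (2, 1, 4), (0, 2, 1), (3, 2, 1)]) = 6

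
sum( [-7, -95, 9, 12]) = (-7) + (-95) + 9 + 12
= -81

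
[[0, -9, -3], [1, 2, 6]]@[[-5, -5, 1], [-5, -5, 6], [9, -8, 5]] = [[18, 69, -69], [39, -63, 43]]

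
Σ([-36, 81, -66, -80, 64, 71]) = 34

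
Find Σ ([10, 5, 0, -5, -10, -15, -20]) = -35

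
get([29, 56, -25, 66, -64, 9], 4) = -64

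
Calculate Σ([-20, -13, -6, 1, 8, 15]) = (-20) + (-13) + (-6) + 1 + 8 + 15
= -15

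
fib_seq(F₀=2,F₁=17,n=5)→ [2, 17, 19, 36, 55]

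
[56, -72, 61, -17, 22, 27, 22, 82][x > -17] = keep x where x > -17: 56✓, -72✗, 61✓, -17✗, 22✓, 27✓, 22✓, 82✓
= [56, 61, 22, 27, 22, 82]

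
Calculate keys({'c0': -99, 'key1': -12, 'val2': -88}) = ['c0', 'key1', 'val2']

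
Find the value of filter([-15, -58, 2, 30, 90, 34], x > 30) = keep x where x > 30: -15✗, -58✗, 2✗, 30✗, 90✓, 34✓
= [90, 34]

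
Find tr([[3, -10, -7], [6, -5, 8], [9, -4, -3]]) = -5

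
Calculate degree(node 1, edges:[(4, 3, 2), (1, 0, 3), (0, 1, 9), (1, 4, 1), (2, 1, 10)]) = incident: (1,0), (0,1), (1,4), (2,1)
= 4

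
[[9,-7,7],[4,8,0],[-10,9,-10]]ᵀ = [[9, 4, -10], [-7, 8, 9], [7, 0, -10]]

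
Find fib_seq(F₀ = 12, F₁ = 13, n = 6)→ F_2 = F_1 + F_0 = 25
F_3 = F_2 + F_1 = 38
F_4 = F_3 + F_2 = 63
...
= [12, 13, 25, 38, 63, 101]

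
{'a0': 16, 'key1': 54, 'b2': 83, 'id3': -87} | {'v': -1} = {'a0': 16, 'key1': 54, 'b2': 83, 'id3': -87, 'v': -1}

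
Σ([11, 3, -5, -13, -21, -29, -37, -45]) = 11 + 3 + (-5) + (-13) + (-21) + (-29) + (-37) + (-45)
= -136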